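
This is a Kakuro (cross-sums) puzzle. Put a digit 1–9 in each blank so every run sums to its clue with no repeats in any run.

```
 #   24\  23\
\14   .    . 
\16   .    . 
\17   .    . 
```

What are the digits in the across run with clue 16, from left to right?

16 in 2 cells must be {7,9}; 17 in 2 cells must be {8,9}; 24 in 3 cells must be {7,8,9}.
The 16 across and the 23 down share only 9, so R2C2 = 9.
Given what's placed, R3C2 must be 8 to fit the 17 across and 23 down.
R1C2 = 23 − 17 = 6 completes the 23 down.
R2C1 = 16 − 9 = 7 completes the 16 across.
R3C1 = 17 − 8 = 9 completes the 17 across.
R1C1 = 14 − 6 = 8 completes the 14 across.

7 9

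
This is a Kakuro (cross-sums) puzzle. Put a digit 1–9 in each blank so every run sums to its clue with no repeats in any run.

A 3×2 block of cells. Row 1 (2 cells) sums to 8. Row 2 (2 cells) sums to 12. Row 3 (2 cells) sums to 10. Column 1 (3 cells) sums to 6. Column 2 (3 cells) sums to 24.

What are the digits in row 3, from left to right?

6 in 3 cells must be {1,2,3}; 24 in 3 cells must be {7,8,9}.
The 8 across and the 24 down share only 7, so (1,2) = 7.
The 12 across and the 6 down share only 3, so (2,1) = 3.
(2,2) = 12 − 3 = 9 completes the 12 across.
(3,2) = 24 − 16 = 8 completes the 24 down.
(1,1) = 8 − 7 = 1 completes the 8 across.
(3,1) = 10 − 8 = 2 completes the 10 across.

2 8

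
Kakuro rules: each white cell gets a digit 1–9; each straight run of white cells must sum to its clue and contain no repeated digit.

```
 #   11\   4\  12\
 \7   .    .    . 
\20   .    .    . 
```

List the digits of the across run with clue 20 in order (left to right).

9, 3, 8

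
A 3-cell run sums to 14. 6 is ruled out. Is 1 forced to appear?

No

Counterexample: {2,3,9} sums to 14 under that restriction without using 1.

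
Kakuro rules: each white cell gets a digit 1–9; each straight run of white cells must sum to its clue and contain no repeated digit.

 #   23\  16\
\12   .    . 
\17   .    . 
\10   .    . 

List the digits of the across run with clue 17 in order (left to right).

8 9

17 in 2 cells must be {8,9}; 23 in 3 cells must be {6,8,9}.
Nothing is forced directly, so branch on R1C1, whose candidates are 8 or 9. If R1C1 = 8: that forces R1C2 = 4, R2C1 = 9, after which R2C2 would have to be in {8} for the 17 across but in {3,5,7,9} for the 16 down — contradiction. So R1C1 = 9.
R1C2 = 12 − 9 = 3 completes the 12 across.
Given what's placed, R2C1 must be 8 to fit the 17 across and 23 down.
R2C2 = 17 − 8 = 9 completes the 17 across.
R3C1 = 23 − 17 = 6 completes the 23 down.
R3C2 = 10 − 6 = 4 completes the 10 across.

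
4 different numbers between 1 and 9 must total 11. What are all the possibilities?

{1,2,3,5}

4 distinct digits from 1–9 sum between 10 and 30.
Only one set works: {1,2,3,5}.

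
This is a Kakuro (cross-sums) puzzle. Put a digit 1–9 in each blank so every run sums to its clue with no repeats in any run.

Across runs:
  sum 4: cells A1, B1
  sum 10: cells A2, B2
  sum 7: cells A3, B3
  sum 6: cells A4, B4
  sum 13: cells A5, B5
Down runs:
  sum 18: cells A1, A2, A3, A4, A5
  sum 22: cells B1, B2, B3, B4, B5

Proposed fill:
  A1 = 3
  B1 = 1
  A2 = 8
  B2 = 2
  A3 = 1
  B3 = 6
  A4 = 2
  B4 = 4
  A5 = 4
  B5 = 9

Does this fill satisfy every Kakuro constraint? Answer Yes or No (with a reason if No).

Across: 3+1=4; 8+2=10; 1+6=7; 2+4=6; 4+9=13. Down: 3+8+1+2+4=18; 1+2+6+4+9=22. No digit repeats within any run.

Yes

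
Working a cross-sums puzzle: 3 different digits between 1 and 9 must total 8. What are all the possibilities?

3 distinct digits from 1–9 sum between 6 and 24.

{1,2,5}; {1,3,4}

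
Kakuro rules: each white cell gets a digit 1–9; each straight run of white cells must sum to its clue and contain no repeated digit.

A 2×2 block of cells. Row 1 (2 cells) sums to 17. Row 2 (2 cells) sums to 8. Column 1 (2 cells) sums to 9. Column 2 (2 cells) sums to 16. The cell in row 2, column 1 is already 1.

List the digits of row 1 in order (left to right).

8, 9

17 in 2 cells must be {8,9}; 16 in 2 cells must be {7,9}.
(1,1) = 9 − 1 = 8 completes the 9 down.
(1,2) = 17 − 8 = 9 completes the 17 across.
(2,2) = 8 − 1 = 7 completes the 8 across.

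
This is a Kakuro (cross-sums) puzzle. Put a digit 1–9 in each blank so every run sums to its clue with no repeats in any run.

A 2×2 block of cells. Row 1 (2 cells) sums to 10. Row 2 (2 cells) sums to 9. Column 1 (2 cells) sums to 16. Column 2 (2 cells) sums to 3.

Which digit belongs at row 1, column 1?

16 in 2 cells must be {7,9}; 3 in 2 cells must be {1,2}.
The 9 across and the 16 down share only 7, so (2,1) = 7.
(2,2) = 9 − 7 = 2 completes the 9 across.
(1,1) = 16 − 7 = 9 completes the 16 down.
(1,2) = 10 − 9 = 1 completes the 10 across.

9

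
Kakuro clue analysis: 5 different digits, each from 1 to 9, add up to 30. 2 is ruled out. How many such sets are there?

4

5 distinct digits from 1–9 sum between 15 and 35.
Dropping sets that contain 2.
Enumerating: {1,5,7,8,9}, {3,4,6,8,9}, {3,5,6,7,9}, {4,5,6,7,8}.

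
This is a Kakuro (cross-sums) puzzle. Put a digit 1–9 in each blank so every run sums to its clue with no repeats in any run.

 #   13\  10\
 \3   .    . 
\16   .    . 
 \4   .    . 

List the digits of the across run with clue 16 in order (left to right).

9, 7

3 in 2 cells must be {1,2}; 16 in 2 cells must be {7,9}; 4 in 2 cells must be {1,3}.
The 16 across and the 10 down share only 7, so R2C2 = 7.
Given what's placed, R3C2 must be 1 to fit the 4 across and 10 down.
R1C2 = 10 − 8 = 2 completes the 10 down.
R2C1 = 16 − 7 = 9 completes the 16 across.
R3C1 = 4 − 1 = 3 completes the 4 across.
R1C1 = 3 − 2 = 1 completes the 3 across.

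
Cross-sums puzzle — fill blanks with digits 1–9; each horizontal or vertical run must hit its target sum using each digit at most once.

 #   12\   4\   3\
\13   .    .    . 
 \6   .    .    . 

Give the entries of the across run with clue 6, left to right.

6 in 3 cells must be {1,2,3}; 4 in 2 cells must be {1,3}; 3 in 2 cells must be {1,2}.
The 6 across and the 12 down share only 3, so R2C1 = 3.
Given what's placed, R2C2 must be 1 to fit the 6 across and 4 down.
R2C3 = 6 − 4 = 2 completes the 6 across.
R1C1 = 12 − 3 = 9 completes the 12 down.
R1C2 = 4 − 1 = 3 completes the 4 down.
R1C3 = 13 − 12 = 1 completes the 13 across.

3, 1, 2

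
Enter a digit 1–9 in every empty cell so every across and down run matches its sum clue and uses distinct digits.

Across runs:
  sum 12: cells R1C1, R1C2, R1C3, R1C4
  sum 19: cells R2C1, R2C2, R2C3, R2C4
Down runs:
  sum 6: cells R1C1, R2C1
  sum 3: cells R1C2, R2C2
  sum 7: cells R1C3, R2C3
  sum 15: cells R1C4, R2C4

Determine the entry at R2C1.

5

3 in 2 cells must be {1,2}.
Only 6 fits R1C4 under both its across sum 12 and down sum 15.
R2C4 = 15 − 6 = 9 completes the 15 down.
Nothing is forced directly, so branch on R1C1, whose candidates are 1 or 2. If R1C1 = 2: that forces R1C2 = 1, R1C3 = 3, R2C1 = 4, after which R2C2 would have to be in {1,5} for the 19 across but in {2} for the 3 down — contradiction. So R1C1 = 1.
R1C2 = 2: the only remaining digit allowed by both the 12 across and the 3 down.
R1C3 = 12 − 9 = 3 completes the 12 across.
R2C1 = 6 − 1 = 5 completes the 6 down.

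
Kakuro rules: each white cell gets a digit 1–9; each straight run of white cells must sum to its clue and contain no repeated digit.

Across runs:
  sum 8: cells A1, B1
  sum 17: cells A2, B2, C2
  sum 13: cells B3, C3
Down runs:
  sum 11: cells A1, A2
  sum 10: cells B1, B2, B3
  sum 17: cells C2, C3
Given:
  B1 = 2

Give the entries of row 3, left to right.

5 8

17 in 2 cells must be {8,9}.
A1 = 8 − 2 = 6 completes the 8 across.
A2 = 11 − 6 = 5 completes the 11 down.
B2 = 3: the only remaining digit allowed by both the 17 across and the 10 down.
C2 = 17 − 8 = 9 completes the 17 across.
B3 = 10 − 5 = 5 completes the 10 down.
C3 = 13 − 5 = 8 completes the 13 across.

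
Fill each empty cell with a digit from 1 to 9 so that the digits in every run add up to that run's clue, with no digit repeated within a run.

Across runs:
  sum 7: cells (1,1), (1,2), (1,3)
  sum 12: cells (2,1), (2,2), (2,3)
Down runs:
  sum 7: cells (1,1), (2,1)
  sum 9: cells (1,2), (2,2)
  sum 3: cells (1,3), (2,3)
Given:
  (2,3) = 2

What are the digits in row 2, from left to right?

3, 7, 2

7 in 3 cells must be {1,2,4}; 3 in 2 cells must be {1,2}.
(1,3) = 3 − 2 = 1 completes the 3 down.
No cell is forced outright now. (1,1) can only be 2 or 4 (the digits allowed by both its 7 across and its 7 down). If (1,1) = 2: that forces (1,2) = 4, after which (2,1) would have to be in {1,3,4,6,7,9} for the 12 across but in {5} for the 7 down — contradiction. So (1,1) = 4.
(1,2) = 7 − 5 = 2 completes the 7 across.
(2,1) = 7 − 4 = 3 completes the 7 down.
(2,2) = 12 − 5 = 7 completes the 12 across.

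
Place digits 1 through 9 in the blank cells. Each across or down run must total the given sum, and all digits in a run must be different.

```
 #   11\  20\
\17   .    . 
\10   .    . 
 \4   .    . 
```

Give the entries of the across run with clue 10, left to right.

2, 8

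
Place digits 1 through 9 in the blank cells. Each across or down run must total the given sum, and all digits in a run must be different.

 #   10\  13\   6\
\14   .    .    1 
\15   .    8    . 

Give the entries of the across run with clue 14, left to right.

R1C2 = 13 − 8 = 5 completes the 13 down.
R2C3 = 6 − 1 = 5 completes the 6 down.
R1C1 = 14 − 6 = 8 completes the 14 across.
R2C1 = 15 − 13 = 2 completes the 15 across.

8 5 1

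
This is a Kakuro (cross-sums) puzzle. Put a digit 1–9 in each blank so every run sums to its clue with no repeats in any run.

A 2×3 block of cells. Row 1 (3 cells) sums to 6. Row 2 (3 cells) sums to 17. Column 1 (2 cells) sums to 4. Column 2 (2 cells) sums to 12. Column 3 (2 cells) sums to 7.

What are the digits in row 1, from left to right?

1 3 2

6 in 3 cells must be {1,2,3}; 4 in 2 cells must be {1,3}.
The 6 across and the 12 down share only 3, so (1,2) = 3.
(2,2) = 12 − 3 = 9 completes the 12 down.
Given what's placed, (1,1) must be 1 to fit the 6 across and 4 down.
(1,3) = 6 − 4 = 2 completes the 6 across.
(2,1) = 4 − 1 = 3 completes the 4 down.
(2,3) = 17 − 12 = 5 completes the 17 across.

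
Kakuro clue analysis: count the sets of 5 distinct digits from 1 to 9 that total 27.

11

5 distinct digits from 1–9 sum between 15 and 35.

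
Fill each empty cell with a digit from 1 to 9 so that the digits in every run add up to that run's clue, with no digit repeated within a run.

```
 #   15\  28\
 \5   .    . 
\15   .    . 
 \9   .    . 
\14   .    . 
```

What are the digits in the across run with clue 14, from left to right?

5 9

Only 4 fits R1C2 under both its across sum 5 and down sum 28.
R1C1 = 5 − 4 = 1 completes the 5 across.
Nothing is forced directly, so branch on R3C2, whose candidates are 7 or 8. If R3C2 = 8: then R3C1 would have to be in {1} for the 9 across but in {2,3,4,5,6,7,8,9} for the 15 down — contradiction. So R3C2 = 7.
R3C1 = 9 − 7 = 2 completes the 9 across.
No cell is forced outright now. R2C2 can only be 8 or 9 (the digits allowed by both its 15 across and its 28 down). If R2C2 = 9: then R2C1 would have to be in {6} for the 15 across but in {3,4,5,7,8,9} for the 15 down — contradiction. So R2C2 = 8.
R2C1 = 15 − 8 = 7 completes the 15 across.
R4C1 = 15 − 10 = 5 completes the 15 down.
R4C2 = 14 − 5 = 9 completes the 14 across.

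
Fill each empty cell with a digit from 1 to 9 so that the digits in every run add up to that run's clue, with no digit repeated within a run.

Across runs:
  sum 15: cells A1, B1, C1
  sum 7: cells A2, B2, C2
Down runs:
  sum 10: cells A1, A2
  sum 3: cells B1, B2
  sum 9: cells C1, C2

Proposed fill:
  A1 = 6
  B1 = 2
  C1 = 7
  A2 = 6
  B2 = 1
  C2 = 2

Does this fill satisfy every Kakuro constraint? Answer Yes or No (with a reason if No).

No — the down run A1–A2 sums to 12, not 10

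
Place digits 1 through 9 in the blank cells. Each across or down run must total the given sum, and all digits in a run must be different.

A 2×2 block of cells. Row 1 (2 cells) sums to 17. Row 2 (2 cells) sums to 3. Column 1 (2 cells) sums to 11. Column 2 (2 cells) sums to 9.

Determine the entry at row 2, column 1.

17 in 2 cells must be {8,9}; 3 in 2 cells must be {1,2}.
The 17 across and the 9 down share only 8, so (1,2) = 8.
The 3 across and the 11 down share only 2, so (2,1) = 2.
(2,2) = 3 − 2 = 1 completes the 3 across.
(1,1) = 17 − 8 = 9 completes the 17 across.

2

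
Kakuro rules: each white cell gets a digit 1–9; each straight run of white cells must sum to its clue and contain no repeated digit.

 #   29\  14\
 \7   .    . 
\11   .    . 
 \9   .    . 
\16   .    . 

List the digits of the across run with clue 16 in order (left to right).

16 in 2 cells must be {7,9}; 29 in 4 cells must be {5,7,8,9}.
Only 5 fits R1C1 under both its across sum 7 and down sum 29.
R1C2 = 7 − 5 = 2 completes the 7 across.
Given what's placed, R4C2 must be 7 to fit the 16 across and 14 down.
R2C2 = 4: the only remaining digit allowed by both the 11 across and the 14 down.
R3C2 = 14 − 13 = 1 completes the 14 down.
R4C1 = 16 − 7 = 9 completes the 16 across.

9, 7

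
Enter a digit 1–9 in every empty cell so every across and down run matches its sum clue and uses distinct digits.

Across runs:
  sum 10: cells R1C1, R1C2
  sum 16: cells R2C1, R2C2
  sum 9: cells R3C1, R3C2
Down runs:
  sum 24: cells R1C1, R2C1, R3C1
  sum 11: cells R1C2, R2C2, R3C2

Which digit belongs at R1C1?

7

16 in 2 cells must be {7,9}; 24 in 3 cells must be {7,8,9}.
The 16 across and the 11 down share only 7, so R2C2 = 7.
R2C1 = 16 − 7 = 9 completes the 16 across.
Nothing is forced directly, so branch on R1C1, whose candidates are 7 or 8. If R1C1 = 8: then R1C2 would have to be in {2} for the 10 across but in {1,3} for the 11 down — contradiction. So R1C1 = 7.
R1C2 = 10 − 7 = 3 completes the 10 across.
R3C1 = 24 − 16 = 8 completes the 24 down.
R3C2 = 9 − 8 = 1 completes the 9 across.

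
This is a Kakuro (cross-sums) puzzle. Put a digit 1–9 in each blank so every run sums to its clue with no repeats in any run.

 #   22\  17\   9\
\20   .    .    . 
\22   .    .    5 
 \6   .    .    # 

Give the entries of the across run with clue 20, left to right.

R1C3 = 9 − 5 = 4 completes the 9 down.
R3C1 = 5: only digit in both the 6-across and 22-down candidate sets.
R3C2 = 6 − 5 = 1 completes the 6 across.
R1C1 = 9: the only remaining digit allowed by both the 20 across and the 22 down.
R1C2 = 20 − 13 = 7 completes the 20 across.
R2C1 = 22 − 14 = 8 completes the 22 down.
R2C2 = 22 − 13 = 9 completes the 22 across.

9 7 4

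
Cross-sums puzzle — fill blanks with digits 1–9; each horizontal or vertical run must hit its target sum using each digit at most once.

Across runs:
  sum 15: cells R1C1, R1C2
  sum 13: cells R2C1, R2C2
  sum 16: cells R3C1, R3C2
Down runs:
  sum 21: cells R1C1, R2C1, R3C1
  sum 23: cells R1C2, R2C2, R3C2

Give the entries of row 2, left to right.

5 8

16 in 2 cells must be {7,9}; 23 in 3 cells must be {6,8,9}.
The 16 across and the 23 down share only 9, so R3C2 = 9.
R3C1 = 16 − 9 = 7 completes the 16 across.
Nothing is forced directly, so branch on R1C2, whose candidates are 6 or 8. If R1C2 = 8: then R1C1 would have to be in {7} for the 15 across but in {5,6,8,9} for the 21 down — contradiction. So R1C2 = 6.
R1C1 = 15 − 6 = 9 completes the 15 across.
R2C1 = 21 − 16 = 5 completes the 21 down.
R2C2 = 13 − 5 = 8 completes the 13 across.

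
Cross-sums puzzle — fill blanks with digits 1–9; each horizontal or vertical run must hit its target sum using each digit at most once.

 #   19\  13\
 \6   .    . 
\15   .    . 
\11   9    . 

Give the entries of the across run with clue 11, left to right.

9, 2

R3C2 = 11 − 9 = 2 completes the 11 across.
No cell is forced outright now. R1C1 can only be 2 or 4 (the digits allowed by both its 6 across and its 19 down). If R1C1 = 4: then R1C2 would have to be in {2} for the 6 across but in {3,4,5,6,7,8} for the 13 down — contradiction. So R1C1 = 2.
R1C2 = 6 − 2 = 4 completes the 6 across.
R2C1 = 19 − 11 = 8 completes the 19 down.
R2C2 = 15 − 8 = 7 completes the 15 across.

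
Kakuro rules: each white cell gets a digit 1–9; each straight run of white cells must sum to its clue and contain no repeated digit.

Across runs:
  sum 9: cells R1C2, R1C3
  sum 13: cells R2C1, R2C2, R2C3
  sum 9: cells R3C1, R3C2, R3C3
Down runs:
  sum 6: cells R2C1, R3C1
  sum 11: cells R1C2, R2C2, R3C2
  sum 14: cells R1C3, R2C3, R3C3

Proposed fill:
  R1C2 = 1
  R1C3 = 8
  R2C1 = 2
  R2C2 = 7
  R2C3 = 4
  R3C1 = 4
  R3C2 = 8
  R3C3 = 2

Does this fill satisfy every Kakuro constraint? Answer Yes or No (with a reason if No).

No — the down run R1C2–R3C2 sums to 16, not 11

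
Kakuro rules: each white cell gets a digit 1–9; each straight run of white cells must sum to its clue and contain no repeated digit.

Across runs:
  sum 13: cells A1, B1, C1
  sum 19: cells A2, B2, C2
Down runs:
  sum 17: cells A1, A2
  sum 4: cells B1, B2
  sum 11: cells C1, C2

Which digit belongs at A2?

9

17 in 2 cells must be {8,9}; 4 in 2 cells must be {1,3}.
The 19 across and the 4 down share only 3, so B2 = 3.
B1 = 4 − 3 = 1 completes the 4 down.
Given what's placed, A2 must be 9 to fit the 19 across and 17 down.
C2 = 19 − 12 = 7 completes the 19 across.
A1 = 17 − 9 = 8 completes the 17 down.
C1 = 13 − 9 = 4 completes the 13 across.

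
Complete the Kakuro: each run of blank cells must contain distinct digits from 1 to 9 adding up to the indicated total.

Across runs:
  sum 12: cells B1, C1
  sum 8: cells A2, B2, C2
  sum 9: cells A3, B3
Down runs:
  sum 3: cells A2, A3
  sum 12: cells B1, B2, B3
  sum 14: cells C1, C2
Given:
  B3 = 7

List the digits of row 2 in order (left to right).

3 in 2 cells must be {1,2}.
Only 5 fits C2 under both its across sum 8 and down sum 14.
A3 = 9 − 7 = 2 completes the 9 across.
C1 = 14 − 5 = 9 completes the 14 down.
A2 = 3 − 2 = 1 completes the 3 down.
B2 = 8 − 6 = 2 completes the 8 across.
B1 = 12 − 9 = 3 completes the 12 across.

1 2 5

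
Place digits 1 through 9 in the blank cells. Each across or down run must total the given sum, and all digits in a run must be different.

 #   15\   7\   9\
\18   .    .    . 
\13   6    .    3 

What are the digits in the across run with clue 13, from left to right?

6, 4, 3

R1C1 = 15 − 6 = 9 completes the 15 down.
R1C3 = 9 − 3 = 6 completes the 9 down.
R2C2 = 13 − 9 = 4 completes the 13 across.
R1C2 = 18 − 15 = 3 completes the 18 across.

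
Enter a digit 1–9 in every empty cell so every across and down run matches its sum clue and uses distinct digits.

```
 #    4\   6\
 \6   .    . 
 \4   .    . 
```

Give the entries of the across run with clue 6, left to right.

1 5

4 in 2 cells must be {1,3}.
The 6 across and the 4 down share only 1, so R1C1 = 1.
R1C2 = 6 − 1 = 5 completes the 6 across.
R2C1 = 4 − 1 = 3 completes the 4 down.
R2C2 = 4 − 3 = 1 completes the 4 across.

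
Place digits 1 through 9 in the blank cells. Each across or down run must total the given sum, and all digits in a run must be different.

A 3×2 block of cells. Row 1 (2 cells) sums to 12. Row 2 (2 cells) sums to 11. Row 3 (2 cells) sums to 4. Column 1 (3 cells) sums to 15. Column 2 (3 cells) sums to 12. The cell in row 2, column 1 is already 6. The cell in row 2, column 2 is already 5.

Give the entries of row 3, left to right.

1, 3

4 in 2 cells must be {1,3}.
(3,1) = 1: the only remaining digit allowed by both the 4 across and the 15 down.
(3,2) = 4 − 1 = 3 completes the 4 across.
(1,1) = 15 − 7 = 8 completes the 15 down.
(1,2) = 12 − 8 = 4 completes the 12 across.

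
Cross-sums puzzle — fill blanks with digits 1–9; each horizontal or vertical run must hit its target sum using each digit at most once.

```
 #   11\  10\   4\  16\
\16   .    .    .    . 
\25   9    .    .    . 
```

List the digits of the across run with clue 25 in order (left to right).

9, 6, 3, 7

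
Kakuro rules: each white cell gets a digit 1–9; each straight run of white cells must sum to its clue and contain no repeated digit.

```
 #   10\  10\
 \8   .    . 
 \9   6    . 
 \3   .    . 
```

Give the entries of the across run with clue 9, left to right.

3 in 2 cells must be {1,2}.
R2C2 = 9 − 6 = 3 completes the 9 across.
Given what's placed, R3C1 must be 1 to fit the 3 across and 10 down.
R3C2 = 3 − 1 = 2 completes the 3 across.
R1C1 = 10 − 7 = 3 completes the 10 down.
R1C2 = 8 − 3 = 5 completes the 8 across.

6 3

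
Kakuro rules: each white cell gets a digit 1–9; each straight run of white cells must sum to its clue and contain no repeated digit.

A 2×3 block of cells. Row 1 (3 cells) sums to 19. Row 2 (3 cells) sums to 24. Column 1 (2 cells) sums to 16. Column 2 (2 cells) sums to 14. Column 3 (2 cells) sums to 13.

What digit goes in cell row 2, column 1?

24 in 3 cells must be {7,8,9}; 16 in 2 cells must be {7,9}.
Nothing is forced directly, so branch on (1,1), whose candidates are 7 or 9. If (1,1) = 7: that forces (2,1) = 9, (2,2) = 8, (2,3) = 7, after which (1,2) would have to be in {3,4,8,9} for the 19 across but in {6} for the 14 down — contradiction. So (1,1) = 9.
(2,1) = 16 − 9 = 7 completes the 16 down.
Nothing is forced directly, so branch on (1,2), whose candidates are 6 or 8. If (1,2) = 8: then (1,3) would have to be in {2} for the 19 across but in {4,5,6,7,8,9} for the 13 down — contradiction. So (1,2) = 6.
(1,3) = 19 − 15 = 4 completes the 19 across.
(2,2) = 14 − 6 = 8 completes the 14 down.
(2,3) = 24 − 15 = 9 completes the 24 across.

7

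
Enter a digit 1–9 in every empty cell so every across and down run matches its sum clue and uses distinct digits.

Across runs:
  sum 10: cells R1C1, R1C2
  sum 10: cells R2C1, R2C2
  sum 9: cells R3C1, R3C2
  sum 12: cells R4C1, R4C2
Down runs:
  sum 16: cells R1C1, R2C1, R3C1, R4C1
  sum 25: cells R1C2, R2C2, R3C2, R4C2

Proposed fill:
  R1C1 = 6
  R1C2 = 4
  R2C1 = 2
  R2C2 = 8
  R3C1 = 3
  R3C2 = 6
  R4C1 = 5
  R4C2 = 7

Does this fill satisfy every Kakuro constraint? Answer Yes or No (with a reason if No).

Yes

Across: 6+4=10; 2+8=10; 3+6=9; 5+7=12. Down: 6+2+3+5=16; 4+8+6+7=25. No digit repeats within any run.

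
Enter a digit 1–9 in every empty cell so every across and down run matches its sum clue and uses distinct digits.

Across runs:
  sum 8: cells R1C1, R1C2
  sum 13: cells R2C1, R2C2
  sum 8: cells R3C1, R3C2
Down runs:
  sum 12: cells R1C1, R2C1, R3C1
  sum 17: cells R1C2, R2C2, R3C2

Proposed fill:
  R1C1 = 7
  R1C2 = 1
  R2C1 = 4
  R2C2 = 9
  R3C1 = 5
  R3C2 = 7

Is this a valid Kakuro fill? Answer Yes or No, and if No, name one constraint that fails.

No — the down run R1C1–R3C1 sums to 16, not 12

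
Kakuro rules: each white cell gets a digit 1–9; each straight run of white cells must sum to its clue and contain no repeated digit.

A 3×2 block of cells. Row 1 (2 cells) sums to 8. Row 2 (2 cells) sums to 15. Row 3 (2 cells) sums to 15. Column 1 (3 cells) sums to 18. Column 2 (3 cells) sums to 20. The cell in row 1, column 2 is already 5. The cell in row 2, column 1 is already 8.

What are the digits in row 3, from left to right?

7 8

(1,1) = 8 − 5 = 3 completes the 8 across.
(2,2) = 15 − 8 = 7 completes the 15 across.
(3,1) = 18 − 11 = 7 completes the 18 down.
(3,2) = 15 − 7 = 8 completes the 15 across.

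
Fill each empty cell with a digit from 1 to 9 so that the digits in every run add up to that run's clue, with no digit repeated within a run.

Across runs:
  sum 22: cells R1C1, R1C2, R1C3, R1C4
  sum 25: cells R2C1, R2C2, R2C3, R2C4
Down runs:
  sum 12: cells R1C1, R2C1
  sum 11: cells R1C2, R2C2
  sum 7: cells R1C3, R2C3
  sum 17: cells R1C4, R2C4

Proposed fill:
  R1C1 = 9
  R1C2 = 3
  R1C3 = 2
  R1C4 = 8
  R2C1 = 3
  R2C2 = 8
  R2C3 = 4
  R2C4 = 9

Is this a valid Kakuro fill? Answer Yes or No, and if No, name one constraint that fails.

No — the across run R2C1–R2C4 sums to 24, not 25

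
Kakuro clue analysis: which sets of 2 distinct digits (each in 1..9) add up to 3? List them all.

2 distinct digits from 1–9 sum between 3 and 17.
Only one set works: {1,2}.

{1,2}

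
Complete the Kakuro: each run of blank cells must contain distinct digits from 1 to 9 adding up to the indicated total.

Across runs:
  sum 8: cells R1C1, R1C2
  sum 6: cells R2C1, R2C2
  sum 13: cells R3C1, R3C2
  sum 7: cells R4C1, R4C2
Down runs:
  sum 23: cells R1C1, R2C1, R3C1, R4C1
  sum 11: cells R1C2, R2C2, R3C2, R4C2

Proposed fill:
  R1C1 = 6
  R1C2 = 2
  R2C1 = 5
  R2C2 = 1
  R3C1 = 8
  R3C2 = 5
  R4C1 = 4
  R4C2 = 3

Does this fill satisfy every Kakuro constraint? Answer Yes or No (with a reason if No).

Across: 6+2=8; 5+1=6; 8+5=13; 4+3=7. Down: 6+5+8+4=23; 2+1+5+3=11. No digit repeats within any run.

Yes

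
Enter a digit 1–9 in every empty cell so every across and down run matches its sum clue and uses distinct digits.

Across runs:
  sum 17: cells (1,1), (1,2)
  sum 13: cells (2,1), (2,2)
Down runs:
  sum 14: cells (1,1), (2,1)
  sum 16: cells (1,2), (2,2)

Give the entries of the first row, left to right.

8, 9

17 in 2 cells must be {8,9}; 16 in 2 cells must be {7,9}.
The 17 across and the 16 down share only 9, so (1,2) = 9.
(2,2) = 16 − 9 = 7 completes the 16 down.
(1,1) = 17 − 9 = 8 completes the 17 across.
(2,1) = 13 − 7 = 6 completes the 13 across.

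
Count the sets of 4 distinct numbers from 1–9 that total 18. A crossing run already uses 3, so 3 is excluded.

4 distinct digits from 1–9 sum between 10 and 30.
Dropping sets that contain 3.
Enumerating: {1,2,6,9}, {1,2,7,8}, {1,4,5,8}, {1,4,6,7}, {2,4,5,7}.

5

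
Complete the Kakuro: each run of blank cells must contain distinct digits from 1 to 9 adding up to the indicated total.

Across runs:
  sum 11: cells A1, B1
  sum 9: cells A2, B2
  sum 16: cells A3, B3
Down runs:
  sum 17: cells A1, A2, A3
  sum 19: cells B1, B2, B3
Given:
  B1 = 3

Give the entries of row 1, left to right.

8 3

16 in 2 cells must be {7,9}.
A1 = 11 − 3 = 8 completes the 11 across.
B2 = 7: the only remaining digit allowed by both the 9 across and the 19 down.
Given what's placed, A3 must be 7 to fit the 16 across and 17 down.
B3 = 16 − 7 = 9 completes the 16 across.
A2 = 9 − 7 = 2 completes the 9 across.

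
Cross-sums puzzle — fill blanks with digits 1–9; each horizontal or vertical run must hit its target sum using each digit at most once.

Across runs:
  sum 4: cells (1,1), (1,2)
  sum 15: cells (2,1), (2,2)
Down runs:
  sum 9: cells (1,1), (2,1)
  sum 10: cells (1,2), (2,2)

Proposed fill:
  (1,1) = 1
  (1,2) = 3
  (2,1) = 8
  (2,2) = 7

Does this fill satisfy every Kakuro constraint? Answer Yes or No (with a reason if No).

Yes

Across: 1+3=4; 8+7=15. Down: 1+8=9; 3+7=10. No digit repeats within any run.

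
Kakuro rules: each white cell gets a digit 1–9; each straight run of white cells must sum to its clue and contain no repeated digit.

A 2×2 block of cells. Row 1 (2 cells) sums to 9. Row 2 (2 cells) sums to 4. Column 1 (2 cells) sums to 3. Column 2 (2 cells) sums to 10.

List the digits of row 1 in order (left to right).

4 in 2 cells must be {1,3}; 3 in 2 cells must be {1,2}.
The 4 across and the 3 down share only 1, so (2,1) = 1.
(2,2) = 4 − 1 = 3 completes the 4 across.
(1,1) = 3 − 1 = 2 completes the 3 down.
(1,2) = 9 − 2 = 7 completes the 9 across.

2 7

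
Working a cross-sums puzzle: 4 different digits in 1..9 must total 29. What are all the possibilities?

4 distinct digits from 1–9 sum between 10 and 30.
Only one set works: {5,7,8,9}.

{5,7,8,9}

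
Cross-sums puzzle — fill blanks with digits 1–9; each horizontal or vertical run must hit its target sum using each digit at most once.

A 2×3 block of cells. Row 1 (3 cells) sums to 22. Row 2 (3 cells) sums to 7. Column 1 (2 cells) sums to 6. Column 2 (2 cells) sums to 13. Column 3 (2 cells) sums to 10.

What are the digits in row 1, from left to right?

7 in 3 cells must be {1,2,4}.
The 22 across and the 6 down share only 5, so (1,1) = 5.
(2,1) = 6 − 5 = 1 completes the 6 down.
Given what's placed, (2,2) must be 4 to fit the 7 across and 13 down.
(2,3) = 7 − 5 = 2 completes the 7 across.
(1,2) = 13 − 4 = 9 completes the 13 down.
(1,3) = 22 − 14 = 8 completes the 22 across.

5 9 8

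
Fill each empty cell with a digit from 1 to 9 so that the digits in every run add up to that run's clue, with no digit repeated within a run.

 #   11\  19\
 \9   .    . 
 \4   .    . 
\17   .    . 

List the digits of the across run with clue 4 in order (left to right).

4 in 2 cells must be {1,3}; 17 in 2 cells must be {8,9}.
The 4 across and the 19 down share only 3, so R2C2 = 3.
The 17 across and the 11 down share only 8, so R3C1 = 8.
R3C2 = 17 − 8 = 9 completes the 17 across.
R1C2 = 19 − 12 = 7 completes the 19 down.
R2C1 = 4 − 3 = 1 completes the 4 across.
R1C1 = 9 − 7 = 2 completes the 9 across.

1, 3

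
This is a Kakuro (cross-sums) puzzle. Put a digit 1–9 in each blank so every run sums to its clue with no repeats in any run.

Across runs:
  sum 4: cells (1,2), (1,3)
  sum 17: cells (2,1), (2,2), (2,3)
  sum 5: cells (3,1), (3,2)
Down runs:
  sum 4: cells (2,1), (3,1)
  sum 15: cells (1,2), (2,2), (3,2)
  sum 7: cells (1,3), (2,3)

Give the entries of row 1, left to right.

4 in 2 cells must be {1,3}.
Nothing is forced directly, so branch on (2,1), whose candidates are 1 or 3. If (2,1) = 1: then (2,3) would have to be in {7,9} for the 17 across but in {1,2,3,4,5,6} for the 7 down — contradiction. So (2,1) = 3.
(3,1) = 4 − 3 = 1 completes the 4 down.
(3,2) = 5 − 1 = 4 completes the 5 across.
(1,2) = 3: the only remaining digit allowed by both the 4 across and the 15 down.
(1,3) = 4 − 3 = 1 completes the 4 across.
(2,2) = 15 − 7 = 8 completes the 15 down.
(2,3) = 17 − 11 = 6 completes the 17 across.

3 1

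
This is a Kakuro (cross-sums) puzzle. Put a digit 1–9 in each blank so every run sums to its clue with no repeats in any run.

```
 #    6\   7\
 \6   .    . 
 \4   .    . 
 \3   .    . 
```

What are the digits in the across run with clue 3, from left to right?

1 2

4 in 2 cells must be {1,3}; 3 in 2 cells must be {1,2}; 6 in 3 cells must be {1,2,3}.
The 4 across and the 7 down share only 1, so R2C2 = 1.
Given what's placed, R3C2 must be 2 to fit the 3 across and 7 down.
R1C2 = 7 − 3 = 4 completes the 7 down.
R2C1 = 4 − 1 = 3 completes the 4 across.
R3C1 = 3 − 2 = 1 completes the 3 across.
R1C1 = 6 − 4 = 2 completes the 6 across.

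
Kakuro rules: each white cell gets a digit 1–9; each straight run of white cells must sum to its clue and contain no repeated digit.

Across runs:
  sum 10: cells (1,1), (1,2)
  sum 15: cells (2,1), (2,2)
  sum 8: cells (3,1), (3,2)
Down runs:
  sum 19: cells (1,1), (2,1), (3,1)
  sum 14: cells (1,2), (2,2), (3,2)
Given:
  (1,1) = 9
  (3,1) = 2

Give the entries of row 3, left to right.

2 6

(1,2) = 10 − 9 = 1 completes the 10 across.
(2,1) = 19 − 11 = 8 completes the 19 down.
(2,2) = 15 − 8 = 7 completes the 15 across.
(3,2) = 8 − 2 = 6 completes the 8 across.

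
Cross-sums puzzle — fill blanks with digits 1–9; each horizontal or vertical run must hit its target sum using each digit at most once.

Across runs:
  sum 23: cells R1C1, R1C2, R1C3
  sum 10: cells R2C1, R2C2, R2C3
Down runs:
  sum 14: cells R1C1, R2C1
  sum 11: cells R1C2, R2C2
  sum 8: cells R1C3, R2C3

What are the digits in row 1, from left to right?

9, 8, 6

23 in 3 cells must be {6,8,9}.
The 23 across and the 8 down share only 6, so R1C3 = 6.
R2C3 = 8 − 6 = 2 completes the 8 down.
Given what's placed, R2C1 must be 5 to fit the 10 across and 14 down.
R2C2 = 10 − 7 = 3 completes the 10 across.
R1C1 = 14 − 5 = 9 completes the 14 down.
R1C2 = 23 − 15 = 8 completes the 23 across.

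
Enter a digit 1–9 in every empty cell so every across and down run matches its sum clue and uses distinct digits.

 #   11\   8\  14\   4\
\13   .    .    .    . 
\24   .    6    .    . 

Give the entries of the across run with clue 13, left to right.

4 in 2 cells must be {1,3}.
R1C2 = 8 − 6 = 2 completes the 8 down.
Given what's placed, R1C3 must be 6 to fit the 13 across and 14 down.
R1C4 = 1: the only remaining digit allowed by both the 13 across and the 4 down.
R2C3 = 14 − 6 = 8 completes the 14 down.
R2C4 = 4 − 1 = 3 completes the 4 down.
R1C1 = 13 − 9 = 4 completes the 13 across.
R2C1 = 24 − 17 = 7 completes the 24 across.

4 2 6 1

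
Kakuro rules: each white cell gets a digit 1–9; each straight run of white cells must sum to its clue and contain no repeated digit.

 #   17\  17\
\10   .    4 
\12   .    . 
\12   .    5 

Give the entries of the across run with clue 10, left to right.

6, 4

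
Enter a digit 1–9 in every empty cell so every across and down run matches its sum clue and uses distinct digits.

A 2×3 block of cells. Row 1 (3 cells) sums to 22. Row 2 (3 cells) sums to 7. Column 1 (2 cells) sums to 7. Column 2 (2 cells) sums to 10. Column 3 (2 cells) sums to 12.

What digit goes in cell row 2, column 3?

7 in 3 cells must be {1,2,4}.
The 7 across and the 12 down share only 4, so (2,3) = 4.
(1,3) = 12 − 4 = 8 completes the 12 down.
Given what's placed, (1,1) must be 5 to fit the 22 across and 7 down.
(1,2) = 22 − 13 = 9 completes the 22 across.
(2,1) = 7 − 5 = 2 completes the 7 down.
(2,2) = 7 − 6 = 1 completes the 7 across.

4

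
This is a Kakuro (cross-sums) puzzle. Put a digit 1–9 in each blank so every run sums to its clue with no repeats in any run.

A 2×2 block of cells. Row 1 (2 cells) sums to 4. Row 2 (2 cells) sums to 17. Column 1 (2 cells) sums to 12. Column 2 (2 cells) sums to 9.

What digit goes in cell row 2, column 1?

9

4 in 2 cells must be {1,3}; 17 in 2 cells must be {8,9}.
The 4 across and the 12 down share only 3, so (1,1) = 3.
(1,2) = 4 − 3 = 1 completes the 4 across.
(2,1) = 12 − 3 = 9 completes the 12 down.
(2,2) = 17 − 9 = 8 completes the 17 across.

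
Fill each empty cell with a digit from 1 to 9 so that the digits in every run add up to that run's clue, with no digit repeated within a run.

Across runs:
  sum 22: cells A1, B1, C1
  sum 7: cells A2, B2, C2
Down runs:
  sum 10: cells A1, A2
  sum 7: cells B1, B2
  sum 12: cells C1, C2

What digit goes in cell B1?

5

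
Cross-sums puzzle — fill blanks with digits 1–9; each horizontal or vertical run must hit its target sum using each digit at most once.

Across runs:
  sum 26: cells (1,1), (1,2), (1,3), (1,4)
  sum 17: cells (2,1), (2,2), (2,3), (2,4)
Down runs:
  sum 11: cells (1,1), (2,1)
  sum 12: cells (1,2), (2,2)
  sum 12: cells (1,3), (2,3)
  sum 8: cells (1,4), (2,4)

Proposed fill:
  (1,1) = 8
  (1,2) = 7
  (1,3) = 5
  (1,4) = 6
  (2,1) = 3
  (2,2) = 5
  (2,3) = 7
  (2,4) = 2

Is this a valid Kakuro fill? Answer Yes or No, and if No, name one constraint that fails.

Across: 8+7+5+6=26; 3+5+7+2=17. Down: 8+3=11; 7+5=12; 5+7=12; 6+2=8. No digit repeats within any run.

Yes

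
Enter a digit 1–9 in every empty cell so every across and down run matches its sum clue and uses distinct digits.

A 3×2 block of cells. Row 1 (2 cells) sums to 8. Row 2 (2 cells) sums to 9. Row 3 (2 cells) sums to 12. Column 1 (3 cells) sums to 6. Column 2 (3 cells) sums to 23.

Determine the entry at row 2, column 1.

1

6 in 3 cells must be {1,2,3}; 23 in 3 cells must be {6,8,9}.
The 8 across and the 23 down share only 6, so (1,2) = 6.
Given what's placed, (2,2) must be 8 to fit the 9 across and 23 down.
(3,1) = 3: only digit in both the 12-across and 6-down candidate sets.
(3,2) = 12 − 3 = 9 completes the 12 across.
(1,1) = 8 − 6 = 2 completes the 8 across.
(2,1) = 9 − 8 = 1 completes the 9 across.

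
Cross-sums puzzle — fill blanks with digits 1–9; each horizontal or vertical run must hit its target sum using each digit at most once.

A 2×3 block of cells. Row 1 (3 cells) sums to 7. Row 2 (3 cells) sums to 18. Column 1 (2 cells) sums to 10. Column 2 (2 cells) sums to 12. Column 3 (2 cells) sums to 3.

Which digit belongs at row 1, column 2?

7 in 3 cells must be {1,2,4}; 3 in 2 cells must be {1,2}.
The 7 across and the 12 down share only 4, so (1,2) = 4.
(2,2) = 12 − 4 = 8 completes the 12 down.
Given what's placed, (2,3) must be 1 to fit the 18 across and 3 down.
(1,3) = 3 − 1 = 2 completes the 3 down.
(2,1) = 18 − 9 = 9 completes the 18 across.
(1,1) = 7 − 6 = 1 completes the 7 across.

4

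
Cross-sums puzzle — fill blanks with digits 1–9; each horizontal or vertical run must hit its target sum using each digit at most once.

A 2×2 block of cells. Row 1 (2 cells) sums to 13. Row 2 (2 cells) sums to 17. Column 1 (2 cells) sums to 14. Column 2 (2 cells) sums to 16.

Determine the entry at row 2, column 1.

17 in 2 cells must be {8,9}; 16 in 2 cells must be {7,9}.
The 17 across and the 16 down share only 9, so (2,2) = 9.
(1,2) = 16 − 9 = 7 completes the 16 down.
(2,1) = 17 − 9 = 8 completes the 17 across.
(1,1) = 13 − 7 = 6 completes the 13 across.

8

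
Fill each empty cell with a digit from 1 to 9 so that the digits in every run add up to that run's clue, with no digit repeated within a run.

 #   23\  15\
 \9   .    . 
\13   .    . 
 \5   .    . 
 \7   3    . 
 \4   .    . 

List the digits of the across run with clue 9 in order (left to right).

4 in 2 cells must be {1,3}; 15 in 5 cells must be {1,2,3,4,5}.
R4C2 = 7 − 3 = 4 completes the 7 across.
R5C1 = 1: the only remaining digit allowed by both the 4 across and the 23 down.
R5C2 = 4 − 1 = 3 completes the 4 across.
R2C2 = 5: the only remaining digit allowed by both the 13 across and the 15 down.
R2C1 = 13 − 5 = 8 completes the 13 across.
No cell is forced outright now. R1C2 can only be 1 or 2 (the digits allowed by both its 9 across and its 15 down). If R1C2 = 1: then R1C1 would have to be in {8} for the 9 across but in {2,4,5,6,7,9} for the 23 down — contradiction. So R1C2 = 2.
R1C1 = 9 − 2 = 7 completes the 9 across.

7 2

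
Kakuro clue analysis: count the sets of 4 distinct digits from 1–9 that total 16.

8

4 distinct digits from 1–9 sum between 10 and 30.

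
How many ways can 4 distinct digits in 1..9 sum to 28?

4 distinct digits from 1–9 sum between 10 and 30.
Enumerating: {4,7,8,9}, {5,6,8,9}.

2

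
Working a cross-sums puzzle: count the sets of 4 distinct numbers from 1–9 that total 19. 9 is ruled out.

7

4 distinct digits from 1–9 sum between 10 and 30.
Dropping sets that contain 9.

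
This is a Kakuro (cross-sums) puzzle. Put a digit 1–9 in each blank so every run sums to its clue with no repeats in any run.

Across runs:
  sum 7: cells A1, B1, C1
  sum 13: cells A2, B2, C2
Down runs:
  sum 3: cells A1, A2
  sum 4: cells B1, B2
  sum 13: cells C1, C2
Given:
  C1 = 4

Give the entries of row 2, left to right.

1, 3, 9

7 in 3 cells must be {1,2,4}; 3 in 2 cells must be {1,2}; 4 in 2 cells must be {1,3}.
B1 = 1: the only remaining digit allowed by both the 7 across and the 4 down.
B2 = 4 − 1 = 3 completes the 4 down.
C2 = 13 − 4 = 9 completes the 13 down.
A1 = 7 − 5 = 2 completes the 7 across.
A2 = 13 − 12 = 1 completes the 13 across.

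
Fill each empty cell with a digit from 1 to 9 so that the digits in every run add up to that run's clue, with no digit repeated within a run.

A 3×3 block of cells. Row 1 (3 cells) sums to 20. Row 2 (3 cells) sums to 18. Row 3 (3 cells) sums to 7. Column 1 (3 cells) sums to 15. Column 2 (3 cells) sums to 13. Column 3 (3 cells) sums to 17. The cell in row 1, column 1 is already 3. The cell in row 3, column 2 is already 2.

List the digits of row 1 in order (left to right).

3 8 9

7 in 3 cells must be {1,2,4}.
Given what's placed, (1,2) must be 8 to fit the 20 across and 13 down.
(1,3) = 20 − 11 = 9 completes the 20 across.
(2,2) = 13 − 10 = 3 completes the 13 down.
(3,1) = 4: the only remaining digit allowed by both the 7 across and the 15 down.
(3,3) = 7 − 6 = 1 completes the 7 across.
(2,1) = 15 − 7 = 8 completes the 15 down.
(2,3) = 18 − 11 = 7 completes the 18 across.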